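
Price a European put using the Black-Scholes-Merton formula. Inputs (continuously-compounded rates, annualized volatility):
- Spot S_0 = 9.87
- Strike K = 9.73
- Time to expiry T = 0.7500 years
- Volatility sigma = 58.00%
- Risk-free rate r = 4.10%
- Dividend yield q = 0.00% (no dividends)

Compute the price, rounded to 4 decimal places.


Answer: Price = 1.7043

Derivation:
d1 = (ln(S/K) + (r - q + 0.5*sigma^2) * T) / (sigma * sqrt(T)) = 0.34080779
d2 = d1 - sigma * sqrt(T) = -0.16148695
exp(-rT) = 0.96971797; exp(-qT) = 1.00000000
P = K * exp(-rT) * N(-d2) - S_0 * exp(-qT) * N(-d1)
N(-d1) = 0.36662414; N(-d2) = 0.56414505
P = 9.7300 * 0.96971797 * 0.56414505 - 9.8700 * 1.00000000 * 0.36662414 = 1.7043


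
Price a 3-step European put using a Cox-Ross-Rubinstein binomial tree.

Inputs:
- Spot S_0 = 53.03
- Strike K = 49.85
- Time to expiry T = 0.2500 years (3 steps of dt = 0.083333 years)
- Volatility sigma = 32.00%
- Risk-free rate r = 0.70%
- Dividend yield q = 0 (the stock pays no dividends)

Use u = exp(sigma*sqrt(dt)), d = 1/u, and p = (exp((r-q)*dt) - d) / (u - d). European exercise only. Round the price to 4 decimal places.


Answer: Price = V(0,0) = 1.9373

Derivation:
dt = T/N = 0.083333
u = exp(sigma*sqrt(dt)) = 1.096777; d = 1/u = 0.911762
p = (exp((r-q)*dt) - d) / (u - d) = 0.480076
Discount per step: exp(-r*dt) = 0.999417
Stock lattice S(k, i) with i counting down-moves:
  k=0: S(0,0) = 53.0300
  k=1: S(1,0) = 58.1621; S(1,1) = 48.3508
  k=2: S(2,0) = 63.7909; S(2,1) = 53.0300; S(2,2) = 44.0844
  k=3: S(3,0) = 69.9644; S(3,1) = 58.1621; S(3,2) = 48.3508; S(3,3) = 40.1945
Terminal payoffs V(N, i) = max(K - S_T, 0):
  V(3,0) = 0.000000; V(3,1) = 0.000000; V(3,2) = 1.499249; V(3,3) = 9.655520
Backward induction: V(k, i) = exp(-r*dt) * [p * V(k+1, i) + (1-p) * V(k+1, i+1)].
  V(2,0) = exp(-r*dt) * [p*0.000000 + (1-p)*0.000000] = 0.000000
  V(2,1) = exp(-r*dt) * [p*0.000000 + (1-p)*1.499249] = 0.779041
  V(2,2) = exp(-r*dt) * [p*1.499249 + (1-p)*9.655520] = 5.736541
  V(1,0) = exp(-r*dt) * [p*0.000000 + (1-p)*0.779041] = 0.404806
  V(1,1) = exp(-r*dt) * [p*0.779041 + (1-p)*5.736541] = 3.354606
  V(0,0) = exp(-r*dt) * [p*0.404806 + (1-p)*3.354606] = 1.937346


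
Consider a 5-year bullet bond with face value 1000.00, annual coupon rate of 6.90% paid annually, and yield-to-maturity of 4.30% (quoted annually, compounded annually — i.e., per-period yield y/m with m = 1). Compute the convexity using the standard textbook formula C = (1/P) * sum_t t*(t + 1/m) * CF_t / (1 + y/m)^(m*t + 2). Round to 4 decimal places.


Answer: Convexity = 23.4112

Derivation:
Coupon per period c = face * coupon_rate / m = 69.000000
Periods per year m = 1; per-period yield y/m = 0.043000
Number of cashflows N = 5
Cashflows (t years, CF_t, discount factor 1/(1+y/m)^(m*t), PV):
  t = 1.0000: CF_t = 69.000000, DF = 0.958773, PV = 66.155321
  t = 2.0000: CF_t = 69.000000, DF = 0.919245, PV = 63.427921
  t = 3.0000: CF_t = 69.000000, DF = 0.881347, PV = 60.812963
  t = 4.0000: CF_t = 69.000000, DF = 0.845012, PV = 58.305813
  t = 5.0000: CF_t = 1069.000000, DF = 0.810174, PV = 866.076317
Price P = sum_t PV_t = 1114.778336
Convexity numerator sum_t t*(t + 1/m) * CF_t / (1+y/m)^(m*t + 2):
  t = 1.0000: term = 121.625926
  t = 2.0000: term = 349.834879
  t = 3.0000: term = 670.824313
  t = 4.0000: term = 1071.946809
  t = 5.0000: term = 23884.095605
Convexity = (1/P) * sum = 26098.327533 / 1114.778336 = 23.411226


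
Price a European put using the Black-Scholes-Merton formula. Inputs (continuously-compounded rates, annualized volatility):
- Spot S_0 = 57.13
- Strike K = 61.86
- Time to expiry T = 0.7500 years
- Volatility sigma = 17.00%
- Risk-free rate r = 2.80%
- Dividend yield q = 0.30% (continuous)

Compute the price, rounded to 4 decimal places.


d1 = (ln(S/K) + (r - q + 0.5*sigma^2) * T) / (sigma * sqrt(T)) = -0.33932502
d2 = d1 - sigma * sqrt(T) = -0.48654934
exp(-rT) = 0.97921896; exp(-qT) = 0.99775253
P = K * exp(-rT) * N(-d2) - S_0 * exp(-qT) * N(-d1)
N(-d1) = 0.63281755; N(-d2) = 0.68671113
P = 61.8600 * 0.97921896 * 0.68671113 - 57.1300 * 0.99775253 * 0.63281755 = 5.5256

Answer: Price = 5.5256


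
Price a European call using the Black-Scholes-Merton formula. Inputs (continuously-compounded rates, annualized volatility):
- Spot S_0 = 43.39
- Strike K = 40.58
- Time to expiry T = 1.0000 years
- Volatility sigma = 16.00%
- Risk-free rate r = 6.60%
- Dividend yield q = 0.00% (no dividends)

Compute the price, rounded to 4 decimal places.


d1 = (ln(S/K) + (r - q + 0.5*sigma^2) * T) / (sigma * sqrt(T)) = 0.91096041
d2 = d1 - sigma * sqrt(T) = 0.75096041
exp(-rT) = 0.93613086; exp(-qT) = 1.00000000
C = S_0 * exp(-qT) * N(d1) - K * exp(-rT) * N(d2)
N(d1) = 0.81884188; N(d2) = 0.77366176
C = 43.3900 * 1.00000000 * 0.81884188 - 40.5800 * 0.93613086 * 0.77366176 = 6.1395

Answer: Price = 6.1395


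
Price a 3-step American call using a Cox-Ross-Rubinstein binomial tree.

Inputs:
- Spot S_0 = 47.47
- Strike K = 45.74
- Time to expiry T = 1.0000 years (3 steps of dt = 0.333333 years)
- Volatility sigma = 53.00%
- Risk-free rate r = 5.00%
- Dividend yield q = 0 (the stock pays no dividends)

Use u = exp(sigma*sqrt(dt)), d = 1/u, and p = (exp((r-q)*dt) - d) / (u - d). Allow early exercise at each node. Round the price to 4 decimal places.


dt = T/N = 0.333333
u = exp(sigma*sqrt(dt)) = 1.357976; d = 1/u = 0.736390
p = (exp((r-q)*dt) - d) / (u - d) = 0.451130
Discount per step: exp(-r*dt) = 0.983471
Stock lattice S(k, i) with i counting down-moves:
  k=0: S(0,0) = 47.4700
  k=1: S(1,0) = 64.4631; S(1,1) = 34.9564
  k=2: S(2,0) = 87.5394; S(2,1) = 47.4700; S(2,2) = 25.7416
  k=3: S(3,0) = 118.8765; S(3,1) = 64.4631; S(3,2) = 34.9564; S(3,3) = 18.9558
Terminal payoffs V(N, i) = max(S_T - K, 0):
  V(3,0) = 73.136467; V(3,1) = 18.723139; V(3,2) = 0.000000; V(3,3) = 0.000000
Backward induction: V(k, i) = exp(-r*dt) * [p * V(k+1, i) + (1-p) * V(k+1, i+1)]; then take max(V_cont, immediate exercise) for American.
  V(2,0) = exp(-r*dt) * [p*73.136467 + (1-p)*18.723139] = 42.555437; exercise = 41.799421; V(2,0) = max -> 42.555437
  V(2,1) = exp(-r*dt) * [p*18.723139 + (1-p)*0.000000] = 8.306965; exercise = 1.730000; V(2,1) = max -> 8.306965
  V(2,2) = exp(-r*dt) * [p*0.000000 + (1-p)*0.000000] = 0.000000; exercise = 0.000000; V(2,2) = max -> 0.000000
  V(1,0) = exp(-r*dt) * [p*42.555437 + (1-p)*8.306965] = 23.364810; exercise = 18.723139; V(1,0) = max -> 23.364810
  V(1,1) = exp(-r*dt) * [p*8.306965 + (1-p)*0.000000] = 3.685582; exercise = 0.000000; V(1,1) = max -> 3.685582
  V(0,0) = exp(-r*dt) * [p*23.364810 + (1-p)*3.685582] = 12.355821; exercise = 1.730000; V(0,0) = max -> 12.355821

Answer: Price = V(0,0) = 12.3558


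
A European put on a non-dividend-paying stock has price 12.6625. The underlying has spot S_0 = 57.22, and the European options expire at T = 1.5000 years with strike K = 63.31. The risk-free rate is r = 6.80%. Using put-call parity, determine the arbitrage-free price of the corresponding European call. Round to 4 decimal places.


Answer: Call price = 12.7117

Derivation:
Put-call parity: C - P = S_0 * exp(-qT) - K * exp(-rT).
S_0 * exp(-qT) = 57.2200 * 1.00000000 = 57.22000000
K * exp(-rT) = 63.3100 * 0.90302955 = 57.17080092
C = P + S*exp(-qT) - K*exp(-rT)
C = 12.6625 + 57.22000000 - 57.17080092 = 12.7117


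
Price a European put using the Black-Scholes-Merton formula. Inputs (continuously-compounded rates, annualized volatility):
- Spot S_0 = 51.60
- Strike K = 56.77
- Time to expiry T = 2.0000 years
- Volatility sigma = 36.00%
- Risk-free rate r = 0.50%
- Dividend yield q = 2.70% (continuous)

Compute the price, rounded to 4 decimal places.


d1 = (ln(S/K) + (r - q + 0.5*sigma^2) * T) / (sigma * sqrt(T)) = -0.01941861
d2 = d1 - sigma * sqrt(T) = -0.52853550
exp(-rT) = 0.99004983; exp(-qT) = 0.94743211
P = K * exp(-rT) * N(-d2) - S_0 * exp(-qT) * N(-d1)
N(-d1) = 0.50774642; N(-d2) = 0.70143614
P = 56.7700 * 0.99004983 * 0.70143614 - 51.6000 * 0.94743211 * 0.50774642 = 14.6019

Answer: Price = 14.6019


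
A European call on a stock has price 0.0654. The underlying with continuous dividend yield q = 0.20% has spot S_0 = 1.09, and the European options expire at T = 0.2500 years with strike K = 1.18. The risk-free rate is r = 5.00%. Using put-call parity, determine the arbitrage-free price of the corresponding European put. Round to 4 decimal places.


Put-call parity: C - P = S_0 * exp(-qT) - K * exp(-rT).
S_0 * exp(-qT) = 1.0900 * 0.99950012 = 1.08945514
K * exp(-rT) = 1.1800 * 0.98757780 = 1.16534180
P = C - S*exp(-qT) + K*exp(-rT)
P = 0.0654 - 1.08945514 + 1.16534180 = 0.1413

Answer: Put price = 0.1413


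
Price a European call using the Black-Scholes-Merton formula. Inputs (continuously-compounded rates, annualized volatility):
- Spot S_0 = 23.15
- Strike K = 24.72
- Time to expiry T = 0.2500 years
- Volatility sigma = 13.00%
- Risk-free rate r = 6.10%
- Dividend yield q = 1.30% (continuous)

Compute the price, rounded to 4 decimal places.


d1 = (ln(S/K) + (r - q + 0.5*sigma^2) * T) / (sigma * sqrt(T)) = -0.79239003
d2 = d1 - sigma * sqrt(T) = -0.85739003
exp(-rT) = 0.98486569; exp(-qT) = 0.99675528
C = S_0 * exp(-qT) * N(d1) - K * exp(-rT) * N(d2)
N(d1) = 0.21406664; N(d2) = 0.19561468
C = 23.1500 * 0.99675528 * 0.21406664 - 24.7200 * 0.98486569 * 0.19561468 = 0.1772

Answer: Price = 0.1772


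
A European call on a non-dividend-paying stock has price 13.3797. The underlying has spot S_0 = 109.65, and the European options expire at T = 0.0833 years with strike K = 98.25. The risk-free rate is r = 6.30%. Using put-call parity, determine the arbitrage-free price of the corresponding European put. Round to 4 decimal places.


Put-call parity: C - P = S_0 * exp(-qT) - K * exp(-rT).
S_0 * exp(-qT) = 109.6500 * 1.00000000 = 109.65000000
K * exp(-rT) = 98.2500 * 0.99476585 = 97.73574439
P = C - S*exp(-qT) + K*exp(-rT)
P = 13.3797 - 109.65000000 + 97.73574439 = 1.4654

Answer: Put price = 1.4654


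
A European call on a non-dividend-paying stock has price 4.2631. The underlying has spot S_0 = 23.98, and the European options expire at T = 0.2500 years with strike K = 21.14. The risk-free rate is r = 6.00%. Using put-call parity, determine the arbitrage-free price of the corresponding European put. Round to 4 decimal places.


Put-call parity: C - P = S_0 * exp(-qT) - K * exp(-rT).
S_0 * exp(-qT) = 23.9800 * 1.00000000 = 23.98000000
K * exp(-rT) = 21.1400 * 0.98511194 = 20.82526640
P = C - S*exp(-qT) + K*exp(-rT)
P = 4.2631 - 23.98000000 + 20.82526640 = 1.1084

Answer: Put price = 1.1084


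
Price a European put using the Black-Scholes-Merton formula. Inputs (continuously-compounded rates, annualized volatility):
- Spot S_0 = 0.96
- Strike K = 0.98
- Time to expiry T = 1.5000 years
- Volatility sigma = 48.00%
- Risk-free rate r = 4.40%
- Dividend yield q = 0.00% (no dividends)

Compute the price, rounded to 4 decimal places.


Answer: Price = 0.1964

Derivation:
d1 = (ln(S/K) + (r - q + 0.5*sigma^2) * T) / (sigma * sqrt(T)) = 0.37113293
d2 = d1 - sigma * sqrt(T) = -0.21674461
exp(-rT) = 0.93613086; exp(-qT) = 1.00000000
P = K * exp(-rT) * N(-d2) - S_0 * exp(-qT) * N(-d1)
N(-d1) = 0.35526926; N(-d2) = 0.58579631
P = 0.9800 * 0.93613086 * 0.58579631 - 0.9600 * 1.00000000 * 0.35526926 = 0.1964


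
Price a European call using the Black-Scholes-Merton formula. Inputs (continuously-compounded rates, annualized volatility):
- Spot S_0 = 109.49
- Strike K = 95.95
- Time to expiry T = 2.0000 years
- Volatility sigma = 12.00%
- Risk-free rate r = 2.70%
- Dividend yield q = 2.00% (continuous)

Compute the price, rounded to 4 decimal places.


d1 = (ln(S/K) + (r - q + 0.5*sigma^2) * T) / (sigma * sqrt(T)) = 0.94520141
d2 = d1 - sigma * sqrt(T) = 0.77549578
exp(-rT) = 0.94743211; exp(-qT) = 0.96078944
C = S_0 * exp(-qT) * N(d1) - K * exp(-rT) * N(d2)
N(d1) = 0.82772197; N(d2) = 0.78097662
C = 109.4900 * 0.96078944 * 0.82772197 - 95.9500 * 0.94743211 * 0.78097662 = 16.0782

Answer: Price = 16.0782


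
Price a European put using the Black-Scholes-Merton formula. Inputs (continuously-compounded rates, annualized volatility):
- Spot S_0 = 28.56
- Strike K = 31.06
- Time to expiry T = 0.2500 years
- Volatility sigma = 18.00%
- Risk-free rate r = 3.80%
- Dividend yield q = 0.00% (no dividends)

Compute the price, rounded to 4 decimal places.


Answer: Price = 2.5120

Derivation:
d1 = (ln(S/K) + (r - q + 0.5*sigma^2) * T) / (sigma * sqrt(T)) = -0.78181867
d2 = d1 - sigma * sqrt(T) = -0.87181867
exp(-rT) = 0.99054498; exp(-qT) = 1.00000000
P = K * exp(-rT) * N(-d2) - S_0 * exp(-qT) * N(-d1)
N(-d1) = 0.78283943; N(-d2) = 0.80834635
P = 31.0600 * 0.99054498 * 0.80834635 - 28.5600 * 1.00000000 * 0.78283943 = 2.5120


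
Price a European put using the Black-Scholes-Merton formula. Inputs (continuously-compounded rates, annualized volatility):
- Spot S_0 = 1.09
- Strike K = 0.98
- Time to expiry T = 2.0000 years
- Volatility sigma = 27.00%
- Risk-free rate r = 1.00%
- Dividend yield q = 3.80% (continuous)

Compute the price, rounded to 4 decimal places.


Answer: Price = 0.1257

Derivation:
d1 = (ln(S/K) + (r - q + 0.5*sigma^2) * T) / (sigma * sqrt(T)) = 0.32286078
d2 = d1 - sigma * sqrt(T) = -0.05897689
exp(-rT) = 0.98019867; exp(-qT) = 0.92681621
P = K * exp(-rT) * N(-d2) - S_0 * exp(-qT) * N(-d1)
N(-d1) = 0.37340034; N(-d2) = 0.52351474
P = 0.9800 * 0.98019867 * 0.52351474 - 1.0900 * 0.92681621 * 0.37340034 = 0.1257


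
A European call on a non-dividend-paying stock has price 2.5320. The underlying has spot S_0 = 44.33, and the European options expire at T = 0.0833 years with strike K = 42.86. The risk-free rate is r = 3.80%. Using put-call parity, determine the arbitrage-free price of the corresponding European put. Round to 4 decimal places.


Put-call parity: C - P = S_0 * exp(-qT) - K * exp(-rT).
S_0 * exp(-qT) = 44.3300 * 1.00000000 = 44.33000000
K * exp(-rT) = 42.8600 * 0.99683960 = 42.72454545
P = C - S*exp(-qT) + K*exp(-rT)
P = 2.5320 - 44.33000000 + 42.72454545 = 0.9265

Answer: Put price = 0.9265


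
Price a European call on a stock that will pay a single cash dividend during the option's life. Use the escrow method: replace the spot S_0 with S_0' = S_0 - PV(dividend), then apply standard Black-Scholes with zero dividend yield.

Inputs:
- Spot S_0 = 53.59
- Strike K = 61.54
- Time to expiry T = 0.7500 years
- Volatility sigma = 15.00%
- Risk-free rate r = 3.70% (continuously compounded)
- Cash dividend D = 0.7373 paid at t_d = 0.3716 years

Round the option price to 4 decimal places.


Answer: Price = 0.6602

Derivation:
PV(D) = D * exp(-r * t_d) = 0.7373 * 0.98634489 = 0.72723209
S_0' = S_0 - PV(D) = 53.5900 - 0.72723209 = 52.86276791
d1 = (ln(S_0'/K) + (r + sigma^2/2)*T) / (sigma*sqrt(T)) = -0.89143343
d2 = d1 - sigma*sqrt(T) = -1.02133724
exp(-rT) = 0.97263149
N(d1) = 0.18634835; N(d2) = 0.15354734
C = S_0' * N(d1) - K * exp(-rT) * N(d2) = 52.86276791 * 0.18634835 - 61.5400 * 0.97263149 * 0.15354734 = 0.6602


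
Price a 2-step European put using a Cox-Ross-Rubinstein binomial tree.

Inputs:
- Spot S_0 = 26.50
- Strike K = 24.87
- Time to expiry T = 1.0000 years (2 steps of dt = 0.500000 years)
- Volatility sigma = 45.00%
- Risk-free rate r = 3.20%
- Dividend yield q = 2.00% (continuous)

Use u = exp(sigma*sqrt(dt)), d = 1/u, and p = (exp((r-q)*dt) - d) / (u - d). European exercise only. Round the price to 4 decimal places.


Answer: Price = V(0,0) = 3.4080

Derivation:
dt = T/N = 0.500000
u = exp(sigma*sqrt(dt)) = 1.374648; d = 1/u = 0.727459
p = (exp((r-q)*dt) - d) / (u - d) = 0.430414
Discount per step: exp(-r*dt) = 0.984127
Stock lattice S(k, i) with i counting down-moves:
  k=0: S(0,0) = 26.5000
  k=1: S(1,0) = 36.4282; S(1,1) = 19.2777
  k=2: S(2,0) = 50.0759; S(2,1) = 26.5000; S(2,2) = 14.0237
Terminal payoffs V(N, i) = max(K - S_T, 0):
  V(2,0) = 0.000000; V(2,1) = 0.000000; V(2,2) = 10.846302
Backward induction: V(k, i) = exp(-r*dt) * [p * V(k+1, i) + (1-p) * V(k+1, i+1)].
  V(1,0) = exp(-r*dt) * [p*0.000000 + (1-p)*0.000000] = 0.000000
  V(1,1) = exp(-r*dt) * [p*0.000000 + (1-p)*10.846302] = 6.079845
  V(0,0) = exp(-r*dt) * [p*0.000000 + (1-p)*6.079845] = 3.408030


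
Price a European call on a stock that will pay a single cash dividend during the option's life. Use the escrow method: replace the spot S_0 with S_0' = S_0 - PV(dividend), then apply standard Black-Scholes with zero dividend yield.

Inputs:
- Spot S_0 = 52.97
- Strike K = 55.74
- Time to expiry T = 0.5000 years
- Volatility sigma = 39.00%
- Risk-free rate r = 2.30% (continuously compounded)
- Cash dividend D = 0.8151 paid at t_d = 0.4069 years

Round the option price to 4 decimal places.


PV(D) = D * exp(-r * t_d) = 0.8151 * 0.99068496 = 0.80750731
S_0' = S_0 - PV(D) = 52.9700 - 0.80750731 = 52.16249269
d1 = (ln(S_0'/K) + (r + sigma^2/2)*T) / (sigma*sqrt(T)) = -0.06095375
d2 = d1 - sigma*sqrt(T) = -0.33672540
exp(-rT) = 0.98856587
N(d1) = 0.47569802; N(d2) = 0.36816196
C = S_0' * N(d1) - K * exp(-rT) * N(d2) = 52.16249269 * 0.47569802 - 55.7400 * 0.98856587 * 0.36816196 = 4.5269

Answer: Price = 4.5269


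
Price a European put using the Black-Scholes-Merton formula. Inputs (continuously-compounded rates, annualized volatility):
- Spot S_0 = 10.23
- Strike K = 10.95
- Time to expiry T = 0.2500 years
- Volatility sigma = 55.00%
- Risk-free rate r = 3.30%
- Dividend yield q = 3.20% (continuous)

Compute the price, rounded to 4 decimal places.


Answer: Price = 1.5390

Derivation:
d1 = (ln(S/K) + (r - q + 0.5*sigma^2) * T) / (sigma * sqrt(T)) = -0.10891773
d2 = d1 - sigma * sqrt(T) = -0.38391773
exp(-rT) = 0.99178394; exp(-qT) = 0.99203191
P = K * exp(-rT) * N(-d2) - S_0 * exp(-qT) * N(-d1)
N(-d1) = 0.54336613; N(-d2) = 0.64948029
P = 10.9500 * 0.99178394 * 0.64948029 - 10.2300 * 0.99203191 * 0.54336613 = 1.5390


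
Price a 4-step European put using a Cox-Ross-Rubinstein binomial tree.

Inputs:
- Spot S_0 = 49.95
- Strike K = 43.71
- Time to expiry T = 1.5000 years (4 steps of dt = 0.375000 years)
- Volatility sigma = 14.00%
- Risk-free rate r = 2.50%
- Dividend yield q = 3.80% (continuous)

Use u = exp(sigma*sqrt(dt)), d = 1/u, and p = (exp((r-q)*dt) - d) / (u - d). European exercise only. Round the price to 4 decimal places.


dt = T/N = 0.375000
u = exp(sigma*sqrt(dt)) = 1.089514; d = 1/u = 0.917840
p = (exp((r-q)*dt) - d) / (u - d) = 0.450252
Discount per step: exp(-r*dt) = 0.990669
Stock lattice S(k, i) with i counting down-moves:
  k=0: S(0,0) = 49.9500
  k=1: S(1,0) = 54.4212; S(1,1) = 45.8461
  k=2: S(2,0) = 59.2927; S(2,1) = 49.9500; S(2,2) = 42.0794
  k=3: S(3,0) = 64.6003; S(3,1) = 54.4212; S(3,2) = 45.8461; S(3,3) = 38.6222
  k=4: S(4,0) = 70.3830; S(4,1) = 59.2927; S(4,2) = 49.9500; S(4,3) = 42.0794; S(4,4) = 35.4490
Terminal payoffs V(N, i) = max(K - S_T, 0):
  V(4,0) = 0.000000; V(4,1) = 0.000000; V(4,2) = 0.000000; V(4,3) = 1.630604; V(4,4) = 8.261039
Backward induction: V(k, i) = exp(-r*dt) * [p * V(k+1, i) + (1-p) * V(k+1, i+1)].
  V(3,0) = exp(-r*dt) * [p*0.000000 + (1-p)*0.000000] = 0.000000
  V(3,1) = exp(-r*dt) * [p*0.000000 + (1-p)*0.000000] = 0.000000
  V(3,2) = exp(-r*dt) * [p*0.000000 + (1-p)*1.630604] = 0.888056
  V(3,3) = exp(-r*dt) * [p*1.630604 + (1-p)*8.261039] = 5.226441
  V(2,0) = exp(-r*dt) * [p*0.000000 + (1-p)*0.000000] = 0.000000
  V(2,1) = exp(-r*dt) * [p*0.000000 + (1-p)*0.888056] = 0.483651
  V(2,2) = exp(-r*dt) * [p*0.888056 + (1-p)*5.226441] = 3.242531
  V(1,0) = exp(-r*dt) * [p*0.000000 + (1-p)*0.483651] = 0.263405
  V(1,1) = exp(-r*dt) * [p*0.483651 + (1-p)*3.242531] = 1.981673
  V(0,0) = exp(-r*dt) * [p*0.263405 + (1-p)*1.981673] = 1.196746

Answer: Price = V(0,0) = 1.1967


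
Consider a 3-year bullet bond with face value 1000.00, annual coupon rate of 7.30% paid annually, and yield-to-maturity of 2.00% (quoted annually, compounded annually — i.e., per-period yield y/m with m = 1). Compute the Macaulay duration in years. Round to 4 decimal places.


Coupon per period c = face * coupon_rate / m = 73.000000
Periods per year m = 1; per-period yield y/m = 0.020000
Number of cashflows N = 3
Cashflows (t years, CF_t, discount factor 1/(1+y/m)^(m*t), PV):
  t = 1.0000: CF_t = 73.000000, DF = 0.980392, PV = 71.568627
  t = 2.0000: CF_t = 73.000000, DF = 0.961169, PV = 70.165321
  t = 3.0000: CF_t = 1073.000000, DF = 0.942322, PV = 1011.111865
Price P = sum_t PV_t = 1152.845813
Macaulay numerator sum_t t * PV_t:
  t * PV_t at t = 1.0000: 71.568627
  t * PV_t at t = 2.0000: 140.330642
  t * PV_t at t = 3.0000: 3033.335595
Macaulay duration D = (sum_t t * PV_t) / P = 3245.234864 / 1152.845813 = 2.814977

Answer: Macaulay duration = 2.8150 years


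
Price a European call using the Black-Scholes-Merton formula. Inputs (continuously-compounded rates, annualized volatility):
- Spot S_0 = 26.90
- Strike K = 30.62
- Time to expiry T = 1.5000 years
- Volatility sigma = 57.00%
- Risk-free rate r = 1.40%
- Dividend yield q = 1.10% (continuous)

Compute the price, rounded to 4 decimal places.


d1 = (ln(S/K) + (r - q + 0.5*sigma^2) * T) / (sigma * sqrt(T)) = 0.16995720
d2 = d1 - sigma * sqrt(T) = -0.52814738
exp(-rT) = 0.97921896; exp(-qT) = 0.98363538
C = S_0 * exp(-qT) * N(d1) - K * exp(-rT) * N(d2)
N(d1) = 0.56747810; N(d2) = 0.29869852
C = 26.9000 * 0.98363538 * 0.56747810 - 30.6200 * 0.97921896 * 0.29869852 = 6.0593

Answer: Price = 6.0593


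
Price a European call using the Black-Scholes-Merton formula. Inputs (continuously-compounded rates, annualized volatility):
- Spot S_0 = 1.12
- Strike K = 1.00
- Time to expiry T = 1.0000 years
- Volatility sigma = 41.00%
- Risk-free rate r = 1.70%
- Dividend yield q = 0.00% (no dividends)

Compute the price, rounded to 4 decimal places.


d1 = (ln(S/K) + (r - q + 0.5*sigma^2) * T) / (sigma * sqrt(T)) = 0.52287484
d2 = d1 - sigma * sqrt(T) = 0.11287484
exp(-rT) = 0.98314368; exp(-qT) = 1.00000000
C = S_0 * exp(-qT) * N(d1) - K * exp(-rT) * N(d2)
N(d1) = 0.69946932; N(d2) = 0.54493511
C = 1.1200 * 1.00000000 * 0.69946932 - 1.0000 * 0.98314368 * 0.54493511 = 0.2477

Answer: Price = 0.2477


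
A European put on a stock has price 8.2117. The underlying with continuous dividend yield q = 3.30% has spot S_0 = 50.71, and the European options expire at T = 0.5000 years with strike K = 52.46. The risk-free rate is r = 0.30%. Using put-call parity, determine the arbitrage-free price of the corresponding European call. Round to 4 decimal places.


Put-call parity: C - P = S_0 * exp(-qT) - K * exp(-rT).
S_0 * exp(-qT) = 50.7100 * 0.98363538 = 49.88015009
K * exp(-rT) = 52.4600 * 0.99850112 = 52.38136899
C = P + S*exp(-qT) - K*exp(-rT)
C = 8.2117 + 49.88015009 - 52.38136899 = 5.7105

Answer: Call price = 5.7105


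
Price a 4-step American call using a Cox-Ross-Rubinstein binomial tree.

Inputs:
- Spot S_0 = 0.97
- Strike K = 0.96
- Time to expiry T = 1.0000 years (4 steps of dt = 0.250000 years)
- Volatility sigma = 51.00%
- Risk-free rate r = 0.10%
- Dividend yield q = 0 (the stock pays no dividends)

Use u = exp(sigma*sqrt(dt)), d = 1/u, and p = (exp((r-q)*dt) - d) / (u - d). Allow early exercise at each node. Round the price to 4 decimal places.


Answer: Price = V(0,0) = 0.1898

Derivation:
dt = T/N = 0.250000
u = exp(sigma*sqrt(dt)) = 1.290462; d = 1/u = 0.774916
p = (exp((r-q)*dt) - d) / (u - d) = 0.437078
Discount per step: exp(-r*dt) = 0.999750
Stock lattice S(k, i) with i counting down-moves:
  k=0: S(0,0) = 0.9700
  k=1: S(1,0) = 1.2517; S(1,1) = 0.7517
  k=2: S(2,0) = 1.6153; S(2,1) = 0.9700; S(2,2) = 0.5825
  k=3: S(3,0) = 2.0845; S(3,1) = 1.2517; S(3,2) = 0.7517; S(3,3) = 0.4514
  k=4: S(4,0) = 2.6900; S(4,1) = 1.6153; S(4,2) = 0.9700; S(4,3) = 0.5825; S(4,4) = 0.3498
Terminal payoffs V(N, i) = max(S_T - K, 0):
  V(4,0) = 1.729999; V(4,1) = 0.655332; V(4,2) = 0.010000; V(4,3) = 0.000000; V(4,4) = 0.000000
Backward induction: V(k, i) = exp(-r*dt) * [p * V(k+1, i) + (1-p) * V(k+1, i+1)]; then take max(V_cont, immediate exercise) for American.
  V(3,0) = exp(-r*dt) * [p*1.729999 + (1-p)*0.655332] = 1.124765; exercise = 1.124525; V(3,0) = max -> 1.124765
  V(3,1) = exp(-r*dt) * [p*0.655332 + (1-p)*0.010000] = 0.291988; exercise = 0.291748; V(3,1) = max -> 0.291988
  V(3,2) = exp(-r*dt) * [p*0.010000 + (1-p)*0.000000] = 0.004370; exercise = 0.000000; V(3,2) = max -> 0.004370
  V(3,3) = exp(-r*dt) * [p*0.000000 + (1-p)*0.000000] = 0.000000; exercise = 0.000000; V(3,3) = max -> 0.000000
  V(2,0) = exp(-r*dt) * [p*1.124765 + (1-p)*0.291988] = 0.655812; exercise = 0.655332; V(2,0) = max -> 0.655812
  V(2,1) = exp(-r*dt) * [p*0.291988 + (1-p)*0.004370] = 0.130049; exercise = 0.010000; V(2,1) = max -> 0.130049
  V(2,2) = exp(-r*dt) * [p*0.004370 + (1-p)*0.000000] = 0.001909; exercise = 0.000000; V(2,2) = max -> 0.001909
  V(1,0) = exp(-r*dt) * [p*0.655812 + (1-p)*0.130049] = 0.359759; exercise = 0.291748; V(1,0) = max -> 0.359759
  V(1,1) = exp(-r*dt) * [p*0.130049 + (1-p)*0.001909] = 0.057902; exercise = 0.000000; V(1,1) = max -> 0.057902
  V(0,0) = exp(-r*dt) * [p*0.359759 + (1-p)*0.057902] = 0.189789; exercise = 0.010000; V(0,0) = max -> 0.189789


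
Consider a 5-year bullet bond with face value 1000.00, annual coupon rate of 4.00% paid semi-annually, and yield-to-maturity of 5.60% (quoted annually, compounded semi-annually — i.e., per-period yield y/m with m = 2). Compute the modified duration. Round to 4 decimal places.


Answer: Modified duration = 4.4381

Derivation:
Coupon per period c = face * coupon_rate / m = 20.000000
Periods per year m = 2; per-period yield y/m = 0.028000
Number of cashflows N = 10
Cashflows (t years, CF_t, discount factor 1/(1+y/m)^(m*t), PV):
  t = 0.5000: CF_t = 20.000000, DF = 0.972763, PV = 19.455253
  t = 1.0000: CF_t = 20.000000, DF = 0.946267, PV = 18.925343
  t = 1.5000: CF_t = 20.000000, DF = 0.920493, PV = 18.409867
  t = 2.0000: CF_t = 20.000000, DF = 0.895422, PV = 17.908431
  t = 2.5000: CF_t = 20.000000, DF = 0.871033, PV = 17.420653
  t = 3.0000: CF_t = 20.000000, DF = 0.847308, PV = 16.946160
  t = 3.5000: CF_t = 20.000000, DF = 0.824230, PV = 16.484592
  t = 4.0000: CF_t = 20.000000, DF = 0.801780, PV = 16.035595
  t = 4.5000: CF_t = 20.000000, DF = 0.779941, PV = 15.598828
  t = 5.0000: CF_t = 1020.000000, DF = 0.758698, PV = 773.871807
Price P = sum_t PV_t = 931.056529
First compute Macaulay numerator sum_t t * PV_t:
  t * PV_t at t = 0.5000: 9.727626
  t * PV_t at t = 1.0000: 18.925343
  t * PV_t at t = 1.5000: 27.614801
  t * PV_t at t = 2.0000: 35.816862
  t * PV_t at t = 2.5000: 43.551632
  t * PV_t at t = 3.0000: 50.838481
  t * PV_t at t = 3.5000: 57.696071
  t * PV_t at t = 4.0000: 64.142380
  t * PV_t at t = 4.5000: 70.194725
  t * PV_t at t = 5.0000: 3869.359035
Macaulay duration D = 4247.866956 / 931.056529 = 4.562416
Modified duration = D / (1 + y/m) = 4.562416 / (1 + 0.028000) = 4.438148


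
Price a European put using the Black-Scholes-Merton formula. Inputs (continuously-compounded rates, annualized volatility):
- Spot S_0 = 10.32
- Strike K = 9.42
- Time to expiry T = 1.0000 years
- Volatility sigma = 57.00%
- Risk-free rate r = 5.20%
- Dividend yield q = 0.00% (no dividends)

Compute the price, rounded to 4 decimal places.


d1 = (ln(S/K) + (r - q + 0.5*sigma^2) * T) / (sigma * sqrt(T)) = 0.53631346
d2 = d1 - sigma * sqrt(T) = -0.03368654
exp(-rT) = 0.94932887; exp(-qT) = 1.00000000
P = K * exp(-rT) * N(-d2) - S_0 * exp(-qT) * N(-d1)
N(-d1) = 0.29587097; N(-d2) = 0.51343644
P = 9.4200 * 0.94932887 * 0.51343644 - 10.3200 * 1.00000000 * 0.29587097 = 1.5381

Answer: Price = 1.5381


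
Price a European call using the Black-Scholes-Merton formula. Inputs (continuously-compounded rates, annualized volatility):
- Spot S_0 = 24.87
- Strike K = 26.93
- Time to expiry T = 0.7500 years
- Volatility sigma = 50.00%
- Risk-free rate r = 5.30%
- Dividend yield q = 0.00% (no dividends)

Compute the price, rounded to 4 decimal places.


d1 = (ln(S/K) + (r - q + 0.5*sigma^2) * T) / (sigma * sqrt(T)) = 0.12452603
d2 = d1 - sigma * sqrt(T) = -0.30848668
exp(-rT) = 0.96102967; exp(-qT) = 1.00000000
C = S_0 * exp(-qT) * N(d1) - K * exp(-rT) * N(d2)
N(d1) = 0.54955060; N(d2) = 0.37885602
C = 24.8700 * 1.00000000 * 0.54955060 - 26.9300 * 0.96102967 * 0.37885602 = 3.8623

Answer: Price = 3.8623


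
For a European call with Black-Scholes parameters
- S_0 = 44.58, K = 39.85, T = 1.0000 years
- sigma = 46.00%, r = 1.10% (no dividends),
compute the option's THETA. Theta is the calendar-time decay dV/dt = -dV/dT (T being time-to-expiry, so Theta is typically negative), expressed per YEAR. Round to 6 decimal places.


d1 = 0.4977454842; d2 = 0.0377454842
phi(d1) = 0.3524615232; exp(-qT) = 1.0000000000; exp(-rT) = 0.9890602788
Theta = -S*exp(-qT)*phi(d1)*sigma/(2*sqrt(T)) - r*K*exp(-rT)*N(d2) + q*S*exp(-qT)*N(d1)
N(d1) = 0.6906682776; N(d2) = 0.5150546947; sqrt(T) = 1.0000000000
Term 1 = -44.5800 * 1.0000000000 * 0.3524615232 * 0.4600 / (2 * 1.0000000000) = -3.6139289820
Term 2 = -0.0110 * 39.8500 * 0.9890602788 * 0.5150546947 = -0.2233043183
Term 3 = 0 (no dividend yield, q = 0)
Theta = -3.6139289820 + (-0.2233043183) + (0.0000000000) = -3.837233

Answer: Theta = -3.837233


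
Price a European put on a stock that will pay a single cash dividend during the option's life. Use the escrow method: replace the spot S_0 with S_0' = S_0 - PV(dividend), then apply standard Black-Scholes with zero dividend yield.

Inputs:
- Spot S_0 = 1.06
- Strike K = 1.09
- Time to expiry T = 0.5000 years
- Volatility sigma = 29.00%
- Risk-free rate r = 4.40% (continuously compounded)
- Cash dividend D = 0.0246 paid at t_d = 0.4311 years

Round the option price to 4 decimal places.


PV(D) = D * exp(-r * t_d) = 0.0246 * 0.98121037 = 0.02413778
S_0' = S_0 - PV(D) = 1.0600 - 0.02413778 = 1.03586222
d1 = (ln(S_0'/K) + (r + sigma^2/2)*T) / (sigma*sqrt(T)) = -0.03861558
d2 = d1 - sigma*sqrt(T) = -0.24367655
exp(-rT) = 0.97824024
N(-d1) = 0.51540156; N(-d2) = 0.59625933
P = K * exp(-rT) * N(-d2) - S_0' * N(-d1) = 1.0900 * 0.97824024 * 0.59625933 - 1.03586222 * 0.51540156 = 0.1019

Answer: Price = 0.1019


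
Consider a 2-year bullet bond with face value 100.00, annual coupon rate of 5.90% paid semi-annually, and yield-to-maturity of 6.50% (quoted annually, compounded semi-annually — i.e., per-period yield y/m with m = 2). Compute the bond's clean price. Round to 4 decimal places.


Coupon per period c = face * coupon_rate / m = 2.950000
Periods per year m = 2; per-period yield y/m = 0.032500
Number of cashflows N = 4
Cashflows (t years, CF_t, discount factor 1/(1+y/m)^(m*t), PV):
  t = 0.5000: CF_t = 2.950000, DF = 0.968523, PV = 2.857143
  t = 1.0000: CF_t = 2.950000, DF = 0.938037, PV = 2.767209
  t = 1.5000: CF_t = 2.950000, DF = 0.908510, PV = 2.680105
  t = 2.0000: CF_t = 102.950000, DF = 0.879913, PV = 90.587048
Price P = sum_t PV_t = 98.891505

Answer: Price = 98.8915


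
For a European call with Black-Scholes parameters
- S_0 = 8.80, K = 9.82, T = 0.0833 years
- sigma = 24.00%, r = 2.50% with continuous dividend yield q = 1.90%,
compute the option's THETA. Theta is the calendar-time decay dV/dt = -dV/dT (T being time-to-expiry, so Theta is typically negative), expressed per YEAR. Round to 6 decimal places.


Answer: Theta = -0.447111

Derivation:
d1 = -1.5414086142; d2 = -1.6106767887
phi(d1) = 0.1216133181; exp(-qT) = 0.9984185518; exp(-rT) = 0.9979196669
Theta = -S*exp(-qT)*phi(d1)*sigma/(2*sqrt(T)) - r*K*exp(-rT)*N(d2) + q*S*exp(-qT)*N(d1)
N(d1) = 0.0616086844; N(d2) = 0.0536250937; sqrt(T) = 0.2886173938
Term 1 = -8.8000 * 0.9984185518 * 0.1216133181 * 0.2400 / (2 * 0.2886173938) = -0.4442579390
Term 2 = -0.0250 * 9.8200 * 0.9979196669 * 0.0536250937 = -0.0131375730
Term 3 = 0.0190 * 8.8000 * 0.9984185518 * 0.0616086844 = 0.0102846816
Theta = -0.4442579390 + (-0.0131375730) + (0.0102846816) = -0.447111


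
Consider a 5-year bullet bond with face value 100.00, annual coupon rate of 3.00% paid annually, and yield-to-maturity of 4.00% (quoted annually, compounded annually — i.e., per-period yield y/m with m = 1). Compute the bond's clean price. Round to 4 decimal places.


Coupon per period c = face * coupon_rate / m = 3.000000
Periods per year m = 1; per-period yield y/m = 0.040000
Number of cashflows N = 5
Cashflows (t years, CF_t, discount factor 1/(1+y/m)^(m*t), PV):
  t = 1.0000: CF_t = 3.000000, DF = 0.961538, PV = 2.884615
  t = 2.0000: CF_t = 3.000000, DF = 0.924556, PV = 2.773669
  t = 3.0000: CF_t = 3.000000, DF = 0.888996, PV = 2.666989
  t = 4.0000: CF_t = 3.000000, DF = 0.854804, PV = 2.564413
  t = 5.0000: CF_t = 103.000000, DF = 0.821927, PV = 84.658492
Price P = sum_t PV_t = 95.548178

Answer: Price = 95.5482


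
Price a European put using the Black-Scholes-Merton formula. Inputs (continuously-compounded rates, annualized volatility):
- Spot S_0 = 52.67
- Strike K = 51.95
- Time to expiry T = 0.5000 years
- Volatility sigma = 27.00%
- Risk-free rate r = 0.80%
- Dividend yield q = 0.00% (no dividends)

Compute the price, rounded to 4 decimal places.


d1 = (ln(S/K) + (r - q + 0.5*sigma^2) * T) / (sigma * sqrt(T)) = 0.18850585
d2 = d1 - sigma * sqrt(T) = -0.00241298
exp(-rT) = 0.99600799; exp(-qT) = 1.00000000
P = K * exp(-rT) * N(-d2) - S_0 * exp(-qT) * N(-d1)
N(-d1) = 0.42524007; N(-d2) = 0.50096264
P = 51.9500 * 0.99600799 * 0.50096264 - 52.6700 * 1.00000000 * 0.42524007 = 3.5237

Answer: Price = 3.5237


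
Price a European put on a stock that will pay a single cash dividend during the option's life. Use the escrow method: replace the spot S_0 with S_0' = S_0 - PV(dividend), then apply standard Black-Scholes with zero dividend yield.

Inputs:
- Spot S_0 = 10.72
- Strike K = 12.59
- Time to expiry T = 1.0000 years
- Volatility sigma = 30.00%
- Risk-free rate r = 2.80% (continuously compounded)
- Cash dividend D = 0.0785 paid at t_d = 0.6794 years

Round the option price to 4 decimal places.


PV(D) = D * exp(-r * t_d) = 0.0785 * 0.98115660 = 0.07702079
S_0' = S_0 - PV(D) = 10.7200 - 0.07702079 = 10.64297921
d1 = (ln(S_0'/K) + (r + sigma^2/2)*T) / (sigma*sqrt(T)) = -0.31667468
d2 = d1 - sigma*sqrt(T) = -0.61667468
exp(-rT) = 0.97238837
N(-d1) = 0.62425477; N(-d2) = 0.73127534
P = K * exp(-rT) * N(-d2) - S_0' * N(-d1) = 12.5900 * 0.97238837 * 0.73127534 - 10.64297921 * 0.62425477 = 2.3086

Answer: Price = 2.3086


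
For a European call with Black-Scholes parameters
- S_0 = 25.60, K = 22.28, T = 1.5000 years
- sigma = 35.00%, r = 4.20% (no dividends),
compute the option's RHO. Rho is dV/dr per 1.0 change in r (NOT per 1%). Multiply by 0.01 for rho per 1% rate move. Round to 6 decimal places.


d1 = 0.6853390876; d2 = 0.2566783826
phi(d1) = 0.3154410800; exp(-qT) = 1.0000000000; exp(-rT) = 0.9389434737
N(d2) = 0.6012864696
Rho = K*T*exp(-rT)*N(d2) = 22.2800 * 1.5000 * 0.9389434737 * 0.6012864696 = 18.868063

Answer: Rho = 18.868063


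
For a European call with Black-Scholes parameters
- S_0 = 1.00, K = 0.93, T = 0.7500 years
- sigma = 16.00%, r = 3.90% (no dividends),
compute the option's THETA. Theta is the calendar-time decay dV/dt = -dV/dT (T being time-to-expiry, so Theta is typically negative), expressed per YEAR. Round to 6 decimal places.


Answer: Theta = -0.052990

Derivation:
d1 = 0.8041095875; d2 = 0.6655455229
phi(d1) = 0.2887382682; exp(-qT) = 1.0000000000; exp(-rT) = 0.9711736407
Theta = -S*exp(-qT)*phi(d1)*sigma/(2*sqrt(T)) - r*K*exp(-rT)*N(d2) + q*S*exp(-qT)*N(d1)
N(d1) = 0.7893331560; N(d2) = 0.7471491815; sqrt(T) = 0.8660254038
Term 1 = -1.0000 * 1.0000000000 * 0.2887382682 * 0.1600 / (2 * 0.8660254038) = -0.0266724987
Term 2 = -0.0390 * 0.9300 * 0.9711736407 * 0.7471491815 = -0.0263179324
Term 3 = 0 (no dividend yield, q = 0)
Theta = -0.0266724987 + (-0.0263179324) + (0.0000000000) = -0.052990


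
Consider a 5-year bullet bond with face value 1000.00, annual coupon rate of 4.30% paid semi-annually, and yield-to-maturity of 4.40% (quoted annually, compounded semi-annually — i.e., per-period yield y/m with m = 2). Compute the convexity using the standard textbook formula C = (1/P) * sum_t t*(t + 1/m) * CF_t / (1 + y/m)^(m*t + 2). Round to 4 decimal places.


Coupon per period c = face * coupon_rate / m = 21.500000
Periods per year m = 2; per-period yield y/m = 0.022000
Number of cashflows N = 10
Cashflows (t years, CF_t, discount factor 1/(1+y/m)^(m*t), PV):
  t = 0.5000: CF_t = 21.500000, DF = 0.978474, PV = 21.037182
  t = 1.0000: CF_t = 21.500000, DF = 0.957411, PV = 20.584327
  t = 1.5000: CF_t = 21.500000, DF = 0.936801, PV = 20.141220
  t = 2.0000: CF_t = 21.500000, DF = 0.916635, PV = 19.707652
  t = 2.5000: CF_t = 21.500000, DF = 0.896903, PV = 19.283416
  t = 3.0000: CF_t = 21.500000, DF = 0.877596, PV = 18.868314
  t = 3.5000: CF_t = 21.500000, DF = 0.858704, PV = 18.462146
  t = 4.0000: CF_t = 21.500000, DF = 0.840220, PV = 18.064722
  t = 4.5000: CF_t = 21.500000, DF = 0.822133, PV = 17.675854
  t = 5.0000: CF_t = 1021.500000, DF = 0.804435, PV = 821.730512
Price P = sum_t PV_t = 995.555344
Convexity numerator sum_t t*(t + 1/m) * CF_t / (1+y/m)^(m*t + 2):
  t = 0.5000: term = 10.070610
  t = 1.0000: term = 29.561477
  t = 1.5000: term = 57.850249
  t = 2.0000: term = 94.341568
  t = 2.5000: term = 138.466098
  t = 3.0000: term = 189.679586
  t = 3.5000: term = 247.461951
  t = 4.0000: term = 311.316405
  t = 4.5000: term = 380.768597
  t = 5.0000: term = 21635.170158
Convexity = (1/P) * sum = 23094.686700 / 995.555344 = 23.197793

Answer: Convexity = 23.1978


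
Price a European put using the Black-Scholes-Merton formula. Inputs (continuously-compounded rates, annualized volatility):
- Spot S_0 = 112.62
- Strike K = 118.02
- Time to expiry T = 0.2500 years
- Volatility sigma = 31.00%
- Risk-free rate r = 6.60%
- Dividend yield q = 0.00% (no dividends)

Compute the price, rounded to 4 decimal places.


d1 = (ln(S/K) + (r - q + 0.5*sigma^2) * T) / (sigma * sqrt(T)) = -0.11820827
d2 = d1 - sigma * sqrt(T) = -0.27320827
exp(-rT) = 0.98363538; exp(-qT) = 1.00000000
P = K * exp(-rT) * N(-d2) - S_0 * exp(-qT) * N(-d1)
N(-d1) = 0.54704868; N(-d2) = 0.60765344
P = 118.0200 * 0.98363538 * 0.60765344 - 112.6200 * 1.00000000 * 0.54704868 = 8.9330

Answer: Price = 8.9330


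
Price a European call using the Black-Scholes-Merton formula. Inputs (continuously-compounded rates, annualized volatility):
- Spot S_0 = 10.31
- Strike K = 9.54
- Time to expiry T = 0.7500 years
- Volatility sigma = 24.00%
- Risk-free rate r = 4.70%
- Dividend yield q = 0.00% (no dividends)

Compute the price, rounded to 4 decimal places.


d1 = (ln(S/K) + (r - q + 0.5*sigma^2) * T) / (sigma * sqrt(T)) = 0.64697300
d2 = d1 - sigma * sqrt(T) = 0.43912690
exp(-rT) = 0.96536405; exp(-qT) = 1.00000000
C = S_0 * exp(-qT) * N(d1) - K * exp(-rT) * N(d2)
N(d1) = 0.74117529; N(d2) = 0.66971521
C = 10.3100 * 1.00000000 * 0.74117529 - 9.5400 * 0.96536405 * 0.66971521 = 1.4737

Answer: Price = 1.4737


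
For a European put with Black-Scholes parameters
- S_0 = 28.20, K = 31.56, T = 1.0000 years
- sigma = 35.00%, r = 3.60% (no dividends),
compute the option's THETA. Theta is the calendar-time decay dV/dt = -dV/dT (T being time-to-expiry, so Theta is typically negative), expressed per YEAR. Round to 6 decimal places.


d1 = -0.0437671944; d2 = -0.3937671944
phi(d1) = 0.3985603629; exp(-qT) = 1.0000000000; exp(-rT) = 0.9646402935
Theta = -S*exp(-qT)*phi(d1)*sigma/(2*sqrt(T)) + r*K*exp(-rT)*N(-d2) - q*S*exp(-qT)*N(-d1)
N(-d1) = 0.5174550114; N(-d2) = 0.6531235366; sqrt(T) = 1.0000000000
Term 1 = -28.2000 * 1.0000000000 * 0.3985603629 * 0.3500 / (2 * 1.0000000000) = -1.9668953909
Term 2 = 0.0360 * 31.5600 * 0.9646402935 * 0.6531235366 = 0.7158140668
Term 3 = 0 (no dividend yield, q = 0)
Theta = -1.9668953909 + (0.7158140668) + (0.0000000000) = -1.251081

Answer: Theta = -1.251081


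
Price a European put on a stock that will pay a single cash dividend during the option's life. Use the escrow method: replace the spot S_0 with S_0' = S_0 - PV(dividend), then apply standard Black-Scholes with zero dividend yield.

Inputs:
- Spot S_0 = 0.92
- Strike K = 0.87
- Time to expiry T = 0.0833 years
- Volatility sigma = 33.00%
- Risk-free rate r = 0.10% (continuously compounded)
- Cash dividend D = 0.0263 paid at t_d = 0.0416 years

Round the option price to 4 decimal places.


Answer: Price = 0.0229

Derivation:
PV(D) = D * exp(-r * t_d) = 0.0263 * 0.99995840 = 0.02629891
S_0' = S_0 - PV(D) = 0.9200 - 0.02629891 = 0.89370109
d1 = (ln(S_0'/K) + (r + sigma^2/2)*T) / (sigma*sqrt(T)) = 0.33070043
d2 = d1 - sigma*sqrt(T) = 0.23545669
exp(-rT) = 0.99991670
N(-d1) = 0.37043539; N(-d2) = 0.40692714
P = K * exp(-rT) * N(-d2) - S_0' * N(-d1) = 0.8700 * 0.99991670 * 0.40692714 - 0.89370109 * 0.37043539 = 0.0229
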